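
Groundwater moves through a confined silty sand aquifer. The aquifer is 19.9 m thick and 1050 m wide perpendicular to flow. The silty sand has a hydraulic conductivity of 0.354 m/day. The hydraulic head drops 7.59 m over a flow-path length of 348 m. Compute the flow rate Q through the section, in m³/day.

Cross-sectional area A = 1050 × 19.9 = 20895 m².
Hydraulic gradient i = Δh / L = 7.59 / 348 = 0.02181.
Darcy's law: Q = K · A · i = 0.3540 × 20895 × 0.02181 = 161.3 m³/day.

161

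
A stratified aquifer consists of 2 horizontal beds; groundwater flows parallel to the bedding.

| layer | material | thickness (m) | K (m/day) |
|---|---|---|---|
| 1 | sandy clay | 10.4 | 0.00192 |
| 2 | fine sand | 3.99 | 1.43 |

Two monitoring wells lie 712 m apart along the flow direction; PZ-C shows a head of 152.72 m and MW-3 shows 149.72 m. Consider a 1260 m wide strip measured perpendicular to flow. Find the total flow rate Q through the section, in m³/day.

Flow is parallel to layering, so each bed carries its own Darcy discharge and the transmissivities add.
Σ(K_i·b_i) = 0.00192×10.4 + 1.43×3.99 = 5.726 m²/day.
Hydraulic gradient i = (152.72 − 149.72) / 712 = 3 / 712 = 0.004213.
Q = Σ(K_i·b_i) · W · i = 5.726 × 1260 × 0.004213 = 30.40 m³/day.

30.4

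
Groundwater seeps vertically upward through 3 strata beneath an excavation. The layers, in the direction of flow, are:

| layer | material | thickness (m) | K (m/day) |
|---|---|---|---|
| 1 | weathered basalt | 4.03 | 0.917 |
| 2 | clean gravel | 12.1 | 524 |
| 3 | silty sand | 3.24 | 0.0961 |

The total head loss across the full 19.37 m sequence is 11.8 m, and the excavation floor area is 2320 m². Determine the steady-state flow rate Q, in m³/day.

Flow is perpendicular to layering, so the layers act in series and the equivalent K is the thickness-weighted harmonic mean.
Total thickness L = 4.03 + 12.1 + 3.24 = 19.37 m.
Σ(b_i/K_i) = 4.03/0.917 + 12.1/524 + 3.24/0.0961 = 38.13 d.
K_eq = L / Σ(b_i/K_i) = 19.37 / 38.13 = 0.5080 m/day.
Q = K_eq · A · (Δh/L) = 0.5080 × 2320 × (11.8/19.37) = 717.9 m³/day.

718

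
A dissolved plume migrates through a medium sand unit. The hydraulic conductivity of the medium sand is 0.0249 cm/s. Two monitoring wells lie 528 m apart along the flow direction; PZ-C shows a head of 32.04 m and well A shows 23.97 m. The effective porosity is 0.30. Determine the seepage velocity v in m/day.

Convert K: 0.0249 cm/s × 864 = 21.51 m/day.
Hydraulic gradient i = (32.04 − 23.97) / 528 = 8.07 / 528 = 0.01528.
Darcy flux q = K · i = 21.51 × 0.01528 = 0.3288 m/day.
Seepage velocity v = q / n_e = 0.3288 / 0.30 = 1.096 m/day.

1.10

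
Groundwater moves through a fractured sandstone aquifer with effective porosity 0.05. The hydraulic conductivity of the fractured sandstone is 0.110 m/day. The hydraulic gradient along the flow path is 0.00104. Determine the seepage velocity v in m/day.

0.00229

Hydraulic gradient i = 0.00104.
Darcy flux q = K · i = 0.1100 × 0.001040 = 0.0001144 m/day.
Seepage velocity v = q / n_e = 0.0001144 / 0.05 = 0.002288 m/day.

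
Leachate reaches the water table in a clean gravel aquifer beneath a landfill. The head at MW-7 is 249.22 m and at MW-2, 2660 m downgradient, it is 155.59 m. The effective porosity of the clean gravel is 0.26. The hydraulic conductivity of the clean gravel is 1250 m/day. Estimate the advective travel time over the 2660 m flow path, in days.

15.7

Hydraulic gradient i = (249.22 − 155.59) / 2660 = 93.63 / 2660 = 0.03520.
Darcy flux q = K · i = 1250 × 0.03520 = 44.00 m/day.
Seepage velocity v = q / n_e = 44.00 / 0.26 = 169.2 m/day.
Travel time t = L / v = 2660 / 169.2 = 15.72 days.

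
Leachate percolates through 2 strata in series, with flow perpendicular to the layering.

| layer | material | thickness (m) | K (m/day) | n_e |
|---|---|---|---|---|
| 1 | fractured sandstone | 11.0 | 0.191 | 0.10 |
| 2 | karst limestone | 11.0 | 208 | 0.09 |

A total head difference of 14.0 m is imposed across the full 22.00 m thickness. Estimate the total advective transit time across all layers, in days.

With flow normal to the layers, continuity requires the same specific discharge q through every layer.
Σ(b_i/K_i) = 11.0/0.191 + 11.0/208 = 57.64 d.
q = Δh / Σ(b_i/K_i) = 14.0 / 57.64 = 0.2429 m/day.
In each layer the seepage velocity is v_i = q/n_i, so the layer transit time is t_i = b_i·n_i / q:
  layer 1 (fractured sandstone): t_1 = 11.0 × 0.10 / 0.2429 = 4.529 d
  layer 2 (karst limestone): t_2 = 11.0 × 0.09 / 0.2429 = 4.076 d
Total t = Σ t_i = 8.606 days.

8.61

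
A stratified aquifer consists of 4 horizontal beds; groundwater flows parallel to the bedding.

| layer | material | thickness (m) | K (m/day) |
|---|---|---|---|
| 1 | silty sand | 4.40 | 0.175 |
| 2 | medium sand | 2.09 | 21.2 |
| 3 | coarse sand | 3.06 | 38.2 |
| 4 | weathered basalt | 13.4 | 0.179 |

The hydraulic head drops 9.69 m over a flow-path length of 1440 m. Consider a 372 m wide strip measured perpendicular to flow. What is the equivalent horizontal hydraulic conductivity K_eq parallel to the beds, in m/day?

7.16

Flow is parallel to layering, so each bed carries its own Darcy discharge and the transmissivities add.
Σ(K_i·b_i) = 0.175×4.40 + 21.2×2.09 + 38.2×3.06 + 0.179×13.4 = 164.4 m²/day.
Total thickness b = 22.95 m, so K_eq = Σ(K_i·b_i)/b = 7.162 m/day.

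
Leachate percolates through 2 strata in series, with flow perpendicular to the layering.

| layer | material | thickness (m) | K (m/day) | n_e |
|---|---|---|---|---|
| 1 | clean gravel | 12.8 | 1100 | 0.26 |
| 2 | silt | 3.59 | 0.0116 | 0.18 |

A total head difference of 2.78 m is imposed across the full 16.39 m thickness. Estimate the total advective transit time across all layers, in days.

With flow normal to the layers, continuity requires the same specific discharge q through every layer.
Σ(b_i/K_i) = 12.8/1100 + 3.59/0.0116 = 309.5 d.
q = Δh / Σ(b_i/K_i) = 2.78 / 309.5 = 0.008982 m/day.
In each layer the seepage velocity is v_i = q/n_i, so the layer transit time is t_i = b_i·n_i / q:
  layer 1 (clean gravel): t_1 = 12.8 × 0.26 / 0.008982 = 370.5 d
  layer 2 (silt): t_2 = 3.59 × 0.18 / 0.008982 = 71.94 d
Total t = Σ t_i = 442.4 days.

442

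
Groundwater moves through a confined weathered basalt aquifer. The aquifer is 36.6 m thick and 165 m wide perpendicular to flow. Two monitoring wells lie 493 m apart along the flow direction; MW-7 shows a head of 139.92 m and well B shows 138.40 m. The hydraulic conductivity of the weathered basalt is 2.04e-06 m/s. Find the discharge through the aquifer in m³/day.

3.28

Convert K: 2.04e-06 m/s × 86400 = 0.1763 m/day.
Cross-sectional area A = 165 × 36.6 = 6039 m².
Hydraulic gradient i = (139.92 − 138.40) / 493 = 1.52 / 493 = 0.003083.
Darcy's law: Q = K · A · i = 0.1763 × 6039 × 0.003083 = 3.282 m³/day.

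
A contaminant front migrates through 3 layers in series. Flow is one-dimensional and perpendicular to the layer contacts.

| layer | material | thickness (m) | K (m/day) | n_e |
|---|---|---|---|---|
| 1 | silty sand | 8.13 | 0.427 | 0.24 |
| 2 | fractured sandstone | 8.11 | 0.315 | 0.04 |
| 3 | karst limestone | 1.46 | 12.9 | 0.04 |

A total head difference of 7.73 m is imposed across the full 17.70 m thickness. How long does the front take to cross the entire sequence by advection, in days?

13.6

With flow normal to the layers, continuity requires the same specific discharge q through every layer.
Σ(b_i/K_i) = 8.13/0.427 + 8.11/0.315 + 1.46/12.9 = 44.90 d.
q = Δh / Σ(b_i/K_i) = 7.73 / 44.90 = 0.1722 m/day.
In each layer the seepage velocity is v_i = q/n_i, so the layer transit time is t_i = b_i·n_i / q:
  layer 1 (silty sand): t_1 = 8.13 × 0.24 / 0.1722 = 11.33 d
  layer 2 (fractured sandstone): t_2 = 8.11 × 0.04 / 0.1722 = 1.884 d
  layer 3 (karst limestone): t_3 = 1.46 × 0.04 / 0.1722 = 0.3392 d
Total t = Σ t_i = 13.56 days.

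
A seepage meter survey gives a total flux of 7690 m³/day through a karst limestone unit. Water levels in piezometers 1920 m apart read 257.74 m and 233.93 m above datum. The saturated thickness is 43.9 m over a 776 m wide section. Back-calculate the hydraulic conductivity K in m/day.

Cross-sectional area A = 776 × 43.9 = 34066 m².
Hydraulic gradient i = (257.74 − 233.93) / 1920 = 23.81 / 1920 = 0.01240.
From Q = K·A·i, K = Q / (A·i) = 7690 / (34066 × 0.01240) = 18.20 m/day.

18.2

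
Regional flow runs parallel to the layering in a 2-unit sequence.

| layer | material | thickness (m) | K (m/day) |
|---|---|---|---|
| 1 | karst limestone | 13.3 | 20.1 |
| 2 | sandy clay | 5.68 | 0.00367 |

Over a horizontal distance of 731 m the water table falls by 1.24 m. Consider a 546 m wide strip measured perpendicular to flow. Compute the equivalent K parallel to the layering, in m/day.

Flow is parallel to layering, so each bed carries its own Darcy discharge and the transmissivities add.
Σ(K_i·b_i) = 20.1×13.3 + 0.00367×5.68 = 267.4 m²/day.
Total thickness b = 18.98 m, so K_eq = Σ(K_i·b_i)/b = 14.09 m/day.

14.1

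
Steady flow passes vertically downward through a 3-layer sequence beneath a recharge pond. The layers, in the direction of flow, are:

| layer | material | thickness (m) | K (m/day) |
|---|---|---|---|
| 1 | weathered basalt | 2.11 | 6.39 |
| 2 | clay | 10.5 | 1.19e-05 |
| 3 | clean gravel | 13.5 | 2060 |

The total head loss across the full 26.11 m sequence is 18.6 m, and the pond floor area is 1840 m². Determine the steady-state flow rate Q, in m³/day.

Flow is perpendicular to layering, so the layers act in series and the equivalent K is the thickness-weighted harmonic mean.
Total thickness L = 2.11 + 10.5 + 13.5 = 26.11 m.
Σ(b_i/K_i) = 2.11/6.39 + 10.5/1.19e-05 + 13.5/2060 = 8.824e+05 d.
K_eq = L / Σ(b_i/K_i) = 26.11 / 8.824e+05 = 2.959e-05 m/day.
Q = K_eq · A · (Δh/L) = 2.959e-05 × 1840 × (18.6/26.11) = 0.03879 m³/day.

0.0388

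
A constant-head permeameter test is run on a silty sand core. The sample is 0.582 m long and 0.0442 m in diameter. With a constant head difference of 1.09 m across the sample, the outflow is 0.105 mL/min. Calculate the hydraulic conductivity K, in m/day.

Cross-sectional area A = π·(d/2)² = π × (0.0442/2)² = 0.001534 m².
Convert discharge: 0.105 mL/min = 1.750e-09 m³/s.
Darcy's law rearranged: K = Q·L / (A·Δh) = 1.750e-09 × 0.582 / (0.001534 × 1.09) = 6.090e-07 m/s = 0.05262 m/day.

0.0526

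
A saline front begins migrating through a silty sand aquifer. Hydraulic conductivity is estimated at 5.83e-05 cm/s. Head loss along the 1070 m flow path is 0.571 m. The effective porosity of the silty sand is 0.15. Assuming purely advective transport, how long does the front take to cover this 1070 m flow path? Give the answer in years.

Convert K: 5.83e-05 cm/s × 864 = 0.05037 m/day.
Hydraulic gradient i = Δh / L = 0.571 / 1070 = 0.0005336.
Darcy flux q = K · i = 0.05037 × 0.0005336 = 2.688e-05 m/day.
Seepage velocity v = q / n_e = 2.688e-05 / 0.15 = 0.0001792 m/day.
Travel time t = L / v = 1070 / 0.0001792 = 5.971e+06 days = 16347 years.

16300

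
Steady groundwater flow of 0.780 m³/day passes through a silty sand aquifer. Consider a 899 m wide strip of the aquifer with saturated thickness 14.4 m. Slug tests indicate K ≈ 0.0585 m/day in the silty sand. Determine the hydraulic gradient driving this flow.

Cross-sectional area A = 899 × 14.4 = 12946 m².
From Q = K·A·i, i = Q / (K·A) = 0.780 / (0.05850 × 12946) = 0.001030.

0.00103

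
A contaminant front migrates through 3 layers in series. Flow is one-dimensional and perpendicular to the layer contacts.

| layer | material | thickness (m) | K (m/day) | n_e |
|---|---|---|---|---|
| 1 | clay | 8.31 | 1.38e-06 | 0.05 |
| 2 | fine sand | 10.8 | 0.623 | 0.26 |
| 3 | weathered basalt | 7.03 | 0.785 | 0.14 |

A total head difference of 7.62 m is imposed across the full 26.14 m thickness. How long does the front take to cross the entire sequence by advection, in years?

9100

With flow normal to the layers, continuity requires the same specific discharge q through every layer.
Σ(b_i/K_i) = 8.31/1.38e-06 + 10.8/0.623 + 7.03/0.785 = 6.022e+06 d.
q = Δh / Σ(b_i/K_i) = 7.62 / 6.022e+06 = 1.265e-06 m/day.
In each layer the seepage velocity is v_i = q/n_i, so the layer transit time is t_i = b_i·n_i / q:
  layer 1 (clay): t_1 = 8.31 × 0.05 / 1.265e-06 = 3.284e+05 d
  layer 2 (fine sand): t_2 = 10.8 × 0.26 / 1.265e-06 = 2.219e+06 d
  layer 3 (weathered basalt): t_3 = 7.03 × 0.14 / 1.265e-06 = 7.778e+05 d
Total t = Σ t_i = 3.325e+06 days = 9104 years.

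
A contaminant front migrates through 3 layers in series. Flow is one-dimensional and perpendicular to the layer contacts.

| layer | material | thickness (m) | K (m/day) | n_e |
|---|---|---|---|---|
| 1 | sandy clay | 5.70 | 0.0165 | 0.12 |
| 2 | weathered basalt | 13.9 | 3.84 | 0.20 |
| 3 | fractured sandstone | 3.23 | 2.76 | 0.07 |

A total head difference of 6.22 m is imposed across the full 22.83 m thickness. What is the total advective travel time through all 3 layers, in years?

0.569

With flow normal to the layers, continuity requires the same specific discharge q through every layer.
Σ(b_i/K_i) = 5.70/0.0165 + 13.9/3.84 + 3.23/2.76 = 350.2 d.
q = Δh / Σ(b_i/K_i) = 6.22 / 350.2 = 0.01776 m/day.
In each layer the seepage velocity is v_i = q/n_i, so the layer transit time is t_i = b_i·n_i / q:
  layer 1 (sandy clay): t_1 = 5.70 × 0.12 / 0.01776 = 38.52 d
  layer 2 (weathered basalt): t_2 = 13.9 × 0.20 / 0.01776 = 156.5 d
  layer 3 (fractured sandstone): t_3 = 3.23 × 0.07 / 0.01776 = 12.73 d
Total t = Σ t_i = 207.8 days = 0.5689 years.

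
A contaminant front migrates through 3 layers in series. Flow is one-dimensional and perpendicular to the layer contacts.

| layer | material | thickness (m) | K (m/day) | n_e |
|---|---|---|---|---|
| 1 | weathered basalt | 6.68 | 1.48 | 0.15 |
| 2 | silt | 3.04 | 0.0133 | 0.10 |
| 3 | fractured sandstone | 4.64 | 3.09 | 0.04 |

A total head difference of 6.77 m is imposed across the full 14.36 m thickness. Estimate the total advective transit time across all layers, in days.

With flow normal to the layers, continuity requires the same specific discharge q through every layer.
Σ(b_i/K_i) = 6.68/1.48 + 3.04/0.0133 + 4.64/3.09 = 234.6 d.
q = Δh / Σ(b_i/K_i) = 6.77 / 234.6 = 0.02886 m/day.
In each layer the seepage velocity is v_i = q/n_i, so the layer transit time is t_i = b_i·n_i / q:
  layer 1 (weathered basalt): t_1 = 6.68 × 0.15 / 0.02886 = 34.72 d
  layer 2 (silt): t_2 = 3.04 × 0.10 / 0.02886 = 10.53 d
  layer 3 (fractured sandstone): t_3 = 4.64 × 0.04 / 0.02886 = 6.431 d
Total t = Σ t_i = 51.69 days.

51.7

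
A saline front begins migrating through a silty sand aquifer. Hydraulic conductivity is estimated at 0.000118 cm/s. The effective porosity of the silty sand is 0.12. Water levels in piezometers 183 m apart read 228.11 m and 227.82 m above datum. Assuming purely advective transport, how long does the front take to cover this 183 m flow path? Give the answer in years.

Convert K: 0.000118 cm/s × 864 = 0.1020 m/day.
Hydraulic gradient i = (228.11 − 227.82) / 183 = 0.29 / 183 = 0.001585.
Darcy flux q = K · i = 0.1020 × 0.001585 = 0.0001616 m/day.
Seepage velocity v = q / n_e = 0.0001616 / 0.12 = 0.001346 m/day.
Travel time t = L / v = 183 / 0.001346 = 1.359e+05 days = 372.1 years.

372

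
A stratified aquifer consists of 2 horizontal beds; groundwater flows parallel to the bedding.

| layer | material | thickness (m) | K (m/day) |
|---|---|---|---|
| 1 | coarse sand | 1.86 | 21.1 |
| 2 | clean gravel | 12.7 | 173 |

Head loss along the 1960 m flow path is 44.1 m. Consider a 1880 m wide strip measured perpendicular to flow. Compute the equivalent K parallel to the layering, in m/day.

Flow is parallel to layering, so each bed carries its own Darcy discharge and the transmissivities add.
Σ(K_i·b_i) = 21.1×1.86 + 173×12.7 = 2236 m²/day.
Total thickness b = 14.56 m, so K_eq = Σ(K_i·b_i)/b = 153.6 m/day.

154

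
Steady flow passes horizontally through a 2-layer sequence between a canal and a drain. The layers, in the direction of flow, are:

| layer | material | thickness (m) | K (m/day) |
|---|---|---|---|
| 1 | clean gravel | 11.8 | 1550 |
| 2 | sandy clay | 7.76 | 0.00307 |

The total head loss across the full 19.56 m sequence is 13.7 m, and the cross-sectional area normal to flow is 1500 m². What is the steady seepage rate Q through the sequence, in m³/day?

Flow is perpendicular to layering, so the layers act in series and the equivalent K is the thickness-weighted harmonic mean.
Total thickness L = 11.8 + 7.76 = 19.56 m.
Σ(b_i/K_i) = 11.8/1550 + 7.76/0.00307 = 2528 d.
K_eq = L / Σ(b_i/K_i) = 19.56 / 2528 = 0.007738 m/day.
Q = K_eq · A · (Δh/L) = 0.007738 × 1500 × (13.7/19.56) = 8.130 m³/day.

8.13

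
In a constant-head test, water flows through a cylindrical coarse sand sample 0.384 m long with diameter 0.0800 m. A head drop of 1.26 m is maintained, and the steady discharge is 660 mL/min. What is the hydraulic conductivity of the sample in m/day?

57.6

Cross-sectional area A = π·(d/2)² = π × (0.0800/2)² = 0.005027 m².
Convert discharge: 660 mL/min = 1.100e-05 m³/s.
Darcy's law rearranged: K = Q·L / (A·Δh) = 1.100e-05 × 0.384 / (0.005027 × 1.26) = 0.0006669 m/s = 57.62 m/day.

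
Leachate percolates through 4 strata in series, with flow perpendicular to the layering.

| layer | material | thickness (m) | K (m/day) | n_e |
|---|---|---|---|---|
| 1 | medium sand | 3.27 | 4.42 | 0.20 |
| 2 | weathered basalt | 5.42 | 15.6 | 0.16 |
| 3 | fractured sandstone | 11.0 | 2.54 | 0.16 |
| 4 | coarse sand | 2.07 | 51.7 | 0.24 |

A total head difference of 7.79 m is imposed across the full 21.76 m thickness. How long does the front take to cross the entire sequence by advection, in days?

2.65

With flow normal to the layers, continuity requires the same specific discharge q through every layer.
Σ(b_i/K_i) = 3.27/4.42 + 5.42/15.6 + 11.0/2.54 + 2.07/51.7 = 5.458 d.
q = Δh / Σ(b_i/K_i) = 7.79 / 5.458 = 1.427 m/day.
In each layer the seepage velocity is v_i = q/n_i, so the layer transit time is t_i = b_i·n_i / q:
  layer 1 (medium sand): t_1 = 3.27 × 0.20 / 1.427 = 0.4582 d
  layer 2 (weathered basalt): t_2 = 5.42 × 0.16 / 1.427 = 0.6076 d
  layer 3 (fractured sandstone): t_3 = 11.0 × 0.16 / 1.427 = 1.233 d
  layer 4 (coarse sand): t_4 = 2.07 × 0.24 / 1.427 = 0.3481 d
Total t = Σ t_i = 2.647 days.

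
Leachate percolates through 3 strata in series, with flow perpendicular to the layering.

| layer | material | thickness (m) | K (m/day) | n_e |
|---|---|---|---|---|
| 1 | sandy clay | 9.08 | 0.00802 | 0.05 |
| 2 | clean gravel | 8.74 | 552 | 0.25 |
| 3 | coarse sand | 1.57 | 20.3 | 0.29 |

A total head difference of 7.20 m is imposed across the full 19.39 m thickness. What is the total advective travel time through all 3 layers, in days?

487

With flow normal to the layers, continuity requires the same specific discharge q through every layer.
Σ(b_i/K_i) = 9.08/0.00802 + 8.74/552 + 1.57/20.3 = 1132 d.
q = Δh / Σ(b_i/K_i) = 7.20 / 1132 = 0.006359 m/day.
In each layer the seepage velocity is v_i = q/n_i, so the layer transit time is t_i = b_i·n_i / q:
  layer 1 (sandy clay): t_1 = 9.08 × 0.05 / 0.006359 = 71.40 d
  layer 2 (clean gravel): t_2 = 8.74 × 0.25 / 0.006359 = 343.6 d
  layer 3 (coarse sand): t_3 = 1.57 × 0.29 / 0.006359 = 71.60 d
Total t = Σ t_i = 486.6 days.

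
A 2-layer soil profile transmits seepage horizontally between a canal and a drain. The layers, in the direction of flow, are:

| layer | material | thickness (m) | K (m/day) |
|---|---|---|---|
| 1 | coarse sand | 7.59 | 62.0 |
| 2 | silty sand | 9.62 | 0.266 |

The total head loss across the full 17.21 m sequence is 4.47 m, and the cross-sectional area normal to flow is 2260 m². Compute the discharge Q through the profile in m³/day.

278

Flow is perpendicular to layering, so the layers act in series and the equivalent K is the thickness-weighted harmonic mean.
Total thickness L = 7.59 + 9.62 = 17.21 m.
Σ(b_i/K_i) = 7.59/62.0 + 9.62/0.266 = 36.29 d.
K_eq = L / Σ(b_i/K_i) = 17.21 / 36.29 = 0.4743 m/day.
Q = K_eq · A · (Δh/L) = 0.4743 × 2260 × (4.47/17.21) = 278.4 m³/day.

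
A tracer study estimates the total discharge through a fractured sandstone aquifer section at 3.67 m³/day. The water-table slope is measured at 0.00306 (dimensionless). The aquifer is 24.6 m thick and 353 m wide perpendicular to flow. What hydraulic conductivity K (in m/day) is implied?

Cross-sectional area A = 353 × 24.6 = 8684 m².
Hydraulic gradient i = 0.00306.
From Q = K·A·i, K = Q / (A·i) = 3.67 / (8684 × 0.003060) = 0.1381 m/day.

0.138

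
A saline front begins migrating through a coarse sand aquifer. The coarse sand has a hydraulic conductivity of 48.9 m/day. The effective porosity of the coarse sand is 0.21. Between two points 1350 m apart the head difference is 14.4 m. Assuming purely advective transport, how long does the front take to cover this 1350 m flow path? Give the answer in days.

544

Hydraulic gradient i = Δh / L = 14.4 / 1350 = 0.01067.
Darcy flux q = K · i = 48.90 × 0.01067 = 0.5216 m/day.
Seepage velocity v = q / n_e = 0.5216 / 0.21 = 2.484 m/day.
Travel time t = L / v = 1350 / 2.484 = 543.5 days.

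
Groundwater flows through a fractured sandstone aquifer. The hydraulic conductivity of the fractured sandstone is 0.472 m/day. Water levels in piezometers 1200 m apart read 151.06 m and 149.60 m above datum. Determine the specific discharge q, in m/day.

Hydraulic gradient i = (151.06 − 149.60) / 1200 = 1.46 / 1200 = 0.001217.
Specific discharge q = K · i = 0.4720 × 0.001217 = 0.0005743 m/day.

0.000574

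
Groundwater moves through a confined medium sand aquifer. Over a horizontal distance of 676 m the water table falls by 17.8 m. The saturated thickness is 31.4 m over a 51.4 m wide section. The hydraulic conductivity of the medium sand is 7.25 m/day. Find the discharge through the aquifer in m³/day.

Cross-sectional area A = 51.4 × 31.4 = 1614 m².
Hydraulic gradient i = Δh / L = 17.8 / 676 = 0.02633.
Darcy's law: Q = K · A · i = 7.250 × 1614 × 0.02633 = 308.1 m³/day.

308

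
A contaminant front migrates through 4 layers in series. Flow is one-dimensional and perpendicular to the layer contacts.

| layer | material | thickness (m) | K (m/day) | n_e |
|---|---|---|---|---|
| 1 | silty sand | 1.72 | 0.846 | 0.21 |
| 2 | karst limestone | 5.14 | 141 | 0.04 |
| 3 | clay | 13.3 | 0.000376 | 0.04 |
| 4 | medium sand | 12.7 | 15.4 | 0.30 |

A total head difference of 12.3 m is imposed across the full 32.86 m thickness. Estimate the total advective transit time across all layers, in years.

With flow normal to the layers, continuity requires the same specific discharge q through every layer.
Σ(b_i/K_i) = 1.72/0.846 + 5.14/141 + 13.3/0.000376 + 12.7/15.4 = 35375 d.
q = Δh / Σ(b_i/K_i) = 12.3 / 35375 = 0.0003477 m/day.
In each layer the seepage velocity is v_i = q/n_i, so the layer transit time is t_i = b_i·n_i / q:
  layer 1 (silty sand): t_1 = 1.72 × 0.21 / 0.0003477 = 1039 d
  layer 2 (karst limestone): t_2 = 5.14 × 0.04 / 0.0003477 = 591.3 d
  layer 3 (clay): t_3 = 13.3 × 0.04 / 0.0003477 = 1530 d
  layer 4 (medium sand): t_4 = 12.7 × 0.30 / 0.0003477 = 10958 d
Total t = Σ t_i = 14118 days = 38.65 years.

38.7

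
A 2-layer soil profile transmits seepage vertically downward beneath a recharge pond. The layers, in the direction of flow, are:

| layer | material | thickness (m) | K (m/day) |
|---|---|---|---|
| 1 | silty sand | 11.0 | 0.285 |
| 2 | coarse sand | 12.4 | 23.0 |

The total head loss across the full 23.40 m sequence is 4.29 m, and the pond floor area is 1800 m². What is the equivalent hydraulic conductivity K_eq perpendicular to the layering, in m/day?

Flow is perpendicular to layering, so the layers act in series and the equivalent K is the thickness-weighted harmonic mean.
Total thickness L = 11.0 + 12.4 = 23.40 m.
Σ(b_i/K_i) = 11.0/0.285 + 12.4/23.0 = 39.14 d.
K_eq = L / Σ(b_i/K_i) = 23.40 / 39.14 = 0.5979 m/day.

0.598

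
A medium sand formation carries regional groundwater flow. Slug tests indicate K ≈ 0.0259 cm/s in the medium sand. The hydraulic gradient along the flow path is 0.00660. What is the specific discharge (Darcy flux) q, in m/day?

0.148

Convert K: 0.0259 cm/s × 864 = 22.38 m/day.
Hydraulic gradient i = 0.00660.
Specific discharge q = K · i = 22.38 × 0.006600 = 0.1477 m/day.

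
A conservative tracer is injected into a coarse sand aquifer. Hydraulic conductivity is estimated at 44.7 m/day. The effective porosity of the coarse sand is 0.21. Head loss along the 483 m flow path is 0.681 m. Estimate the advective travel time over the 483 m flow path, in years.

4.41

Hydraulic gradient i = Δh / L = 0.681 / 483 = 0.001410.
Darcy flux q = K · i = 44.70 × 0.001410 = 0.06302 m/day.
Seepage velocity v = q / n_e = 0.06302 / 0.21 = 0.3001 m/day.
Travel time t = L / v = 483 / 0.3001 = 1609 days = 4.406 years.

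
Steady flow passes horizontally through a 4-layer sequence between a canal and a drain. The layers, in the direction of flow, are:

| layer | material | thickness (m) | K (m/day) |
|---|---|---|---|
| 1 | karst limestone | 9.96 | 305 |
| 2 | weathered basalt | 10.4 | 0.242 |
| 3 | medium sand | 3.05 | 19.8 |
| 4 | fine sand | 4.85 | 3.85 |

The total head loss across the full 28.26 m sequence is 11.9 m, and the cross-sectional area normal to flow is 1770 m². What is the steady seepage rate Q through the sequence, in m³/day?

474

Flow is perpendicular to layering, so the layers act in series and the equivalent K is the thickness-weighted harmonic mean.
Total thickness L = 9.96 + 10.4 + 3.05 + 4.85 = 28.26 m.
Σ(b_i/K_i) = 9.96/305 + 10.4/0.242 + 3.05/19.8 + 4.85/3.85 = 44.42 d.
K_eq = L / Σ(b_i/K_i) = 28.26 / 44.42 = 0.6362 m/day.
Q = K_eq · A · (Δh/L) = 0.6362 × 1770 × (11.9/28.26) = 474.2 m³/day.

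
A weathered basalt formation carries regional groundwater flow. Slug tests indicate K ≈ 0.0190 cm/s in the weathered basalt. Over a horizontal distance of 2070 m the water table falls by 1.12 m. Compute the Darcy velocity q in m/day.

Convert K: 0.0190 cm/s × 864 = 16.42 m/day.
Hydraulic gradient i = Δh / L = 1.12 / 2070 = 0.0005411.
Specific discharge q = K · i = 16.42 × 0.0005411 = 0.008882 m/day.

0.00888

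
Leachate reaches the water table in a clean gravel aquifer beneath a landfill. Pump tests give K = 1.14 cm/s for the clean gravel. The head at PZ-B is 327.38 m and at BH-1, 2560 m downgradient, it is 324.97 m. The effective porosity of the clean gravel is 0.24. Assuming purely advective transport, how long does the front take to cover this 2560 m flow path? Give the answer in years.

Convert K: 1.14 cm/s × 864 = 985.0 m/day.
Hydraulic gradient i = (327.38 − 324.97) / 2560 = 2.41 / 2560 = 0.0009414.
Darcy flux q = K · i = 985.0 × 0.0009414 = 0.9272 m/day.
Seepage velocity v = q / n_e = 0.9272 / 0.24 = 3.864 m/day.
Travel time t = L / v = 2560 / 3.864 = 662.6 days = 1.814 years.

1.81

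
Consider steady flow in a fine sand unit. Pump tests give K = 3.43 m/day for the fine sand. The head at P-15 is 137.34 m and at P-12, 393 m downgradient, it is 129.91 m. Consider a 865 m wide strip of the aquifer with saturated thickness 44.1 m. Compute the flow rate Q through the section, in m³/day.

2470

Cross-sectional area A = 865 × 44.1 = 38146 m².
Hydraulic gradient i = (137.34 − 129.91) / 393 = 7.43 / 393 = 0.01891.
Darcy's law: Q = K · A · i = 3.430 × 38146 × 0.01891 = 2474 m³/day.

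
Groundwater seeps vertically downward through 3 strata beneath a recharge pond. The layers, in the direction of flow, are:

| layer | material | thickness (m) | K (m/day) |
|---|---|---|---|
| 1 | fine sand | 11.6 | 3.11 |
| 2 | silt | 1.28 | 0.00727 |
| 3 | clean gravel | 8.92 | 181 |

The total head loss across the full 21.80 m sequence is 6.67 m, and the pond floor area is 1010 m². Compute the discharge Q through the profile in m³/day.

37.5

Flow is perpendicular to layering, so the layers act in series and the equivalent K is the thickness-weighted harmonic mean.
Total thickness L = 11.6 + 1.28 + 8.92 = 21.80 m.
Σ(b_i/K_i) = 11.6/3.11 + 1.28/0.00727 + 8.92/181 = 179.8 d.
K_eq = L / Σ(b_i/K_i) = 21.80 / 179.8 = 0.1212 m/day.
Q = K_eq · A · (Δh/L) = 0.1212 × 1010 × (6.67/21.80) = 37.46 m³/day.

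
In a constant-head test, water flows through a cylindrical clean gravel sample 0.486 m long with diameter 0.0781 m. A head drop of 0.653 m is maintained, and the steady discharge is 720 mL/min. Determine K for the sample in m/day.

Cross-sectional area A = π·(d/2)² = π × (0.0781/2)² = 0.004791 m².
Convert discharge: 720 mL/min = 1.200e-05 m³/s.
Darcy's law rearranged: K = Q·L / (A·Δh) = 1.200e-05 × 0.486 / (0.004791 × 0.653) = 0.001864 m/s = 161.1 m/day.

161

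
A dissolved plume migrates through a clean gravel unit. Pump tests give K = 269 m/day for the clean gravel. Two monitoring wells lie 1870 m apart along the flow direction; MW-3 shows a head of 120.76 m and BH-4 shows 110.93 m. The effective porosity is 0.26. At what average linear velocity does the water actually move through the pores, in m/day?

Hydraulic gradient i = (120.76 − 110.93) / 1870 = 9.83 / 1870 = 0.005257.
Darcy flux q = K · i = 269.0 × 0.005257 = 1.414 m/day.
Seepage velocity v = q / n_e = 1.414 / 0.26 = 5.439 m/day.

5.44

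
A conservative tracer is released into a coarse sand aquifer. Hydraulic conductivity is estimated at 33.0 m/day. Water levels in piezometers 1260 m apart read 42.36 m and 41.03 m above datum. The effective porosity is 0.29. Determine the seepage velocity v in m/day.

Hydraulic gradient i = (42.36 − 41.03) / 1260 = 1.33 / 1260 = 0.001056.
Darcy flux q = K · i = 33.00 × 0.001056 = 0.03483 m/day.
Seepage velocity v = q / n_e = 0.03483 / 0.29 = 0.1201 m/day.

0.120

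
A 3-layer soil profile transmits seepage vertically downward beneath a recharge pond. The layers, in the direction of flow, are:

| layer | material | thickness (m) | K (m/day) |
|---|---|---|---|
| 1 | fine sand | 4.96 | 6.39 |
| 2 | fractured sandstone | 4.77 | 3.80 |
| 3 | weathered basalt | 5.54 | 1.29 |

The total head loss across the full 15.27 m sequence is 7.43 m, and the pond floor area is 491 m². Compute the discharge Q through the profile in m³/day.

Flow is perpendicular to layering, so the layers act in series and the equivalent K is the thickness-weighted harmonic mean.
Total thickness L = 4.96 + 4.77 + 5.54 = 15.27 m.
Σ(b_i/K_i) = 4.96/6.39 + 4.77/3.80 + 5.54/1.29 = 6.326 d.
K_eq = L / Σ(b_i/K_i) = 15.27 / 6.326 = 2.414 m/day.
Q = K_eq · A · (Δh/L) = 2.414 × 491 × (7.43/15.27) = 576.7 m³/day.

577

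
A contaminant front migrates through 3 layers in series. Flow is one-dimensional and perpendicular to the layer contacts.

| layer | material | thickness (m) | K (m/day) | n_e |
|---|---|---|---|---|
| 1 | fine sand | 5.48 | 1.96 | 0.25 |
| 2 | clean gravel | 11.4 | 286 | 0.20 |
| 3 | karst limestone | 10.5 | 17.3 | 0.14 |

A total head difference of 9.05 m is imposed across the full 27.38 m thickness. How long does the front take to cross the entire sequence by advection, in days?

With flow normal to the layers, continuity requires the same specific discharge q through every layer.
Σ(b_i/K_i) = 5.48/1.96 + 11.4/286 + 10.5/17.3 = 3.443 d.
q = Δh / Σ(b_i/K_i) = 9.05 / 3.443 = 2.629 m/day.
In each layer the seepage velocity is v_i = q/n_i, so the layer transit time is t_i = b_i·n_i / q:
  layer 1 (fine sand): t_1 = 5.48 × 0.25 / 2.629 = 0.5212 d
  layer 2 (clean gravel): t_2 = 11.4 × 0.20 / 2.629 = 0.8673 d
  layer 3 (karst limestone): t_3 = 10.5 × 0.14 / 2.629 = 0.5592 d
Total t = Σ t_i = 1.948 days.

1.95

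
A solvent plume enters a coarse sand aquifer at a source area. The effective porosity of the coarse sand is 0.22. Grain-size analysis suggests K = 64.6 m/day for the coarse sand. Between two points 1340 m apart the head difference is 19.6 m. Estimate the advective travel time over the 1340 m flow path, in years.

Hydraulic gradient i = Δh / L = 19.6 / 1340 = 0.01463.
Darcy flux q = K · i = 64.60 × 0.01463 = 0.9449 m/day.
Seepage velocity v = q / n_e = 0.9449 / 0.22 = 4.295 m/day.
Travel time t = L / v = 1340 / 4.295 = 312.0 days = 0.8542 years.

0.854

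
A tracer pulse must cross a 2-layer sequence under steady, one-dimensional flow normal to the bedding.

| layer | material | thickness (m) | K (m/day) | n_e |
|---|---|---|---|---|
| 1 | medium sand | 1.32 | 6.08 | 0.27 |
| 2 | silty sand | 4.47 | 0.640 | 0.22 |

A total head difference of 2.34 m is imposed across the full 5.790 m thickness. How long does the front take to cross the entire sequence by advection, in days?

4.12

With flow normal to the layers, continuity requires the same specific discharge q through every layer.
Σ(b_i/K_i) = 1.32/6.08 + 4.47/0.640 = 7.201 d.
q = Δh / Σ(b_i/K_i) = 2.34 / 7.201 = 0.3249 m/day.
In each layer the seepage velocity is v_i = q/n_i, so the layer transit time is t_i = b_i·n_i / q:
  layer 1 (medium sand): t_1 = 1.32 × 0.27 / 0.3249 = 1.097 d
  layer 2 (silty sand): t_2 = 4.47 × 0.22 / 0.3249 = 3.026 d
Total t = Σ t_i = 4.123 days.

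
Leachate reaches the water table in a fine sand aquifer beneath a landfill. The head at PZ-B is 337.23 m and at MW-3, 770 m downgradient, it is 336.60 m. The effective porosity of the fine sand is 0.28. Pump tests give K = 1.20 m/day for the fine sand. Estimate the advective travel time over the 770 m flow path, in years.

Hydraulic gradient i = (337.23 − 336.60) / 770 = 0.63 / 770 = 0.0008182.
Darcy flux q = K · i = 1.200 × 0.0008182 = 0.0009818 m/day.
Seepage velocity v = q / n_e = 0.0009818 / 0.28 = 0.003506 m/day.
Travel time t = L / v = 770 / 0.003506 = 2.196e+05 days = 601.2 years.

601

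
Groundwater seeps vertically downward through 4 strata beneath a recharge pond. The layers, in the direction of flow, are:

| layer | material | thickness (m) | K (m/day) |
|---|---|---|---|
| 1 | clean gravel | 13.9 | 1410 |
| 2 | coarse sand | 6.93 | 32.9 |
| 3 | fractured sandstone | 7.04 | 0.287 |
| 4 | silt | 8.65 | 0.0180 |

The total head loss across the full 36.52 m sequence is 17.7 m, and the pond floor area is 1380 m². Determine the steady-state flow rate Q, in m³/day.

Flow is perpendicular to layering, so the layers act in series and the equivalent K is the thickness-weighted harmonic mean.
Total thickness L = 13.9 + 6.93 + 7.04 + 8.65 = 36.52 m.
Σ(b_i/K_i) = 13.9/1410 + 6.93/32.9 + 7.04/0.287 + 8.65/0.0180 = 505.3 d.
K_eq = L / Σ(b_i/K_i) = 36.52 / 505.3 = 0.07227 m/day.
Q = K_eq · A · (Δh/L) = 0.07227 × 1380 × (17.7/36.52) = 48.34 m³/day.

48.3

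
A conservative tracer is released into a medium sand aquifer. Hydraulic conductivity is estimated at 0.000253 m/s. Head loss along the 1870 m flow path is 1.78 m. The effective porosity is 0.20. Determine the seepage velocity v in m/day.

0.104

Convert K: 0.000253 m/s × 86400 = 21.86 m/day.
Hydraulic gradient i = Δh / L = 1.78 / 1870 = 0.0009519.
Darcy flux q = K · i = 21.86 × 0.0009519 = 0.02081 m/day.
Seepage velocity v = q / n_e = 0.02081 / 0.20 = 0.1040 m/day.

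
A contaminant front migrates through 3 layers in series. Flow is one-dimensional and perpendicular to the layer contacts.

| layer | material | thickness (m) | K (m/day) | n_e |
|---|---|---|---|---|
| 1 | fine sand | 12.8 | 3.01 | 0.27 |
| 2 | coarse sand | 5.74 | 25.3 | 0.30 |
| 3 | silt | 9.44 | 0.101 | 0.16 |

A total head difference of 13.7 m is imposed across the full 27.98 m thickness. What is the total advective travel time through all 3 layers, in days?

With flow normal to the layers, continuity requires the same specific discharge q through every layer.
Σ(b_i/K_i) = 12.8/3.01 + 5.74/25.3 + 9.44/0.101 = 97.94 d.
q = Δh / Σ(b_i/K_i) = 13.7 / 97.94 = 0.1399 m/day.
In each layer the seepage velocity is v_i = q/n_i, so the layer transit time is t_i = b_i·n_i / q:
  layer 1 (fine sand): t_1 = 12.8 × 0.27 / 0.1399 = 24.71 d
  layer 2 (coarse sand): t_2 = 5.74 × 0.30 / 0.1399 = 12.31 d
  layer 3 (silt): t_3 = 9.44 × 0.16 / 0.1399 = 10.80 d
Total t = Σ t_i = 47.82 days.

47.8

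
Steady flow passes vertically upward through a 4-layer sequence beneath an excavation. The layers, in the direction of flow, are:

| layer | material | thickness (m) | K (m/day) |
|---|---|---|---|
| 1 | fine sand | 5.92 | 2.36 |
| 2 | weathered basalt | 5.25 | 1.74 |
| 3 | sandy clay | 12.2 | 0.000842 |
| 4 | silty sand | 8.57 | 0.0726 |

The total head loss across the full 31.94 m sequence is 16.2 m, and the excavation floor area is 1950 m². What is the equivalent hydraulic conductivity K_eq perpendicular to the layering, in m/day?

0.00219

Flow is perpendicular to layering, so the layers act in series and the equivalent K is the thickness-weighted harmonic mean.
Total thickness L = 5.92 + 5.25 + 12.2 + 8.57 = 31.94 m.
Σ(b_i/K_i) = 5.92/2.36 + 5.25/1.74 + 12.2/0.000842 + 8.57/0.0726 = 14613 d.
K_eq = L / Σ(b_i/K_i) = 31.94 / 14613 = 0.002186 m/day.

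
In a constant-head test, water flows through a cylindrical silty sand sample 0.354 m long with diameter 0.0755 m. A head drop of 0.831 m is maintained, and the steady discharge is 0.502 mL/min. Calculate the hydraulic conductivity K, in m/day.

Cross-sectional area A = π·(d/2)² = π × (0.0755/2)² = 0.004477 m².
Convert discharge: 0.502 mL/min = 8.367e-09 m³/s.
Darcy's law rearranged: K = Q·L / (A·Δh) = 8.367e-09 × 0.354 / (0.004477 × 0.831) = 7.961e-07 m/s = 0.06878 m/day.

0.0688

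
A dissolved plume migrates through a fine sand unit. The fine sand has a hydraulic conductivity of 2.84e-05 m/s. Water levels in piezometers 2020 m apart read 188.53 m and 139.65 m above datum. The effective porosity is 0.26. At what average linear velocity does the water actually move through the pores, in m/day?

0.228

Convert K: 2.84e-05 m/s × 86400 = 2.454 m/day.
Hydraulic gradient i = (188.53 − 139.65) / 2020 = 48.88 / 2020 = 0.02420.
Darcy flux q = K · i = 2.454 × 0.02420 = 0.05938 m/day.
Seepage velocity v = q / n_e = 0.05938 / 0.26 = 0.2284 m/day.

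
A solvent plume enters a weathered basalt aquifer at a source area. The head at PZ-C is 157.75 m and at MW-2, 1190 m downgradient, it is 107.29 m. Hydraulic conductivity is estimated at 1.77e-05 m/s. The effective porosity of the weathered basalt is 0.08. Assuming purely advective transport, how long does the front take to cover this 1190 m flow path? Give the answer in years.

4.02

Convert K: 1.77e-05 m/s × 86400 = 1.529 m/day.
Hydraulic gradient i = (157.75 − 107.29) / 1190 = 50.46 / 1190 = 0.04240.
Darcy flux q = K · i = 1.529 × 0.04240 = 0.06485 m/day.
Seepage velocity v = q / n_e = 0.06485 / 0.08 = 0.8106 m/day.
Travel time t = L / v = 1190 / 0.8106 = 1468 days = 4.019 years.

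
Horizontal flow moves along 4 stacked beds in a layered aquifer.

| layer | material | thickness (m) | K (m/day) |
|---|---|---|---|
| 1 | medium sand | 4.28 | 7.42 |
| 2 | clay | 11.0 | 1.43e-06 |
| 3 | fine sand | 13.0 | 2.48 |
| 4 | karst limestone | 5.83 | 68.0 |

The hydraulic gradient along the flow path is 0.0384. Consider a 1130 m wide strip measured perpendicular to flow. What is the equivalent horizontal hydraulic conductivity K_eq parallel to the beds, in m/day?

13.5

Flow is parallel to layering, so each bed carries its own Darcy discharge and the transmissivities add.
Σ(K_i·b_i) = 7.42×4.28 + 1.43e-06×11.0 + 2.48×13.0 + 68.0×5.83 = 460.4 m²/day.
Total thickness b = 34.11 m, so K_eq = Σ(K_i·b_i)/b = 13.50 m/day.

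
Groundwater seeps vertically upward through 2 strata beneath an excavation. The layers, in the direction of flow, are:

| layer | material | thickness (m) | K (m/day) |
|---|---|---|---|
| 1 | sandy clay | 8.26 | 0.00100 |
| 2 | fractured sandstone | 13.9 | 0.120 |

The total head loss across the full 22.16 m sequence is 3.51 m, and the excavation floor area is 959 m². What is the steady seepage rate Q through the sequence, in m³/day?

0.402

Flow is perpendicular to layering, so the layers act in series and the equivalent K is the thickness-weighted harmonic mean.
Total thickness L = 8.26 + 13.9 = 22.16 m.
Σ(b_i/K_i) = 8.26/0.00100 + 13.9/0.120 = 8376 d.
K_eq = L / Σ(b_i/K_i) = 22.16 / 8376 = 0.002646 m/day.
Q = K_eq · A · (Δh/L) = 0.002646 × 959 × (3.51/22.16) = 0.4019 m³/day.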